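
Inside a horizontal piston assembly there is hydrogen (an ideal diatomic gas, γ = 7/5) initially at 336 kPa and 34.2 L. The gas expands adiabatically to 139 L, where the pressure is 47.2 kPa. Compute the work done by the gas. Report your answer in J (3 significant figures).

Adiabatic: W = (P₁V₁ − P₂V₂)/(γ − 1) with γ = 7/5.
P₁V₁ = 11491 J, P₂V₂ = 6561 J.
W = (11491 − 6561) / 0.4 = 12326 J.

W ≈ 12300 J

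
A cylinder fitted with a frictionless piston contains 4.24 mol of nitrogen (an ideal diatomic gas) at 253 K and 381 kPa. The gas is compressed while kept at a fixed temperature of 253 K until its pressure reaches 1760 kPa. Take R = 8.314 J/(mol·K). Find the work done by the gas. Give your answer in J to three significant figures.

Isothermal process: W = nRT ln(V₂/V₁) = nRT ln(P₁/P₂).
W = (4.24)(8.314)(253) × ln(381/1760)
  = 8919 × ln(0.2165) = 8919 × -1.53
W_by_gas = -13648 J.

W ≈ -13600 J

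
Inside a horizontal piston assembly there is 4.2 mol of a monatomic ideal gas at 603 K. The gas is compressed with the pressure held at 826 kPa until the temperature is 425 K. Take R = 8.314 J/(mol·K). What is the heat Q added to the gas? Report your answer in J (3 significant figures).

Q ≈ -15500 J

Isobaric: W = nRΔT = (4.2)(8.314)(-178) = -6216 J.
ΔU = nCᵥΔT with Cᵥ = 3R/2: ΔU = (4.2)(12.47)(-178) = -9323 J.
Q = ΔU + W = -9323 − 6216 = -15539 J.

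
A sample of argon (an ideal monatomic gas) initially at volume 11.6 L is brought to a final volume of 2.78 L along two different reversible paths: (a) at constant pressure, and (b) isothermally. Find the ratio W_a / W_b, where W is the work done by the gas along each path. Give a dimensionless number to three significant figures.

W_a / W_b ≈ 0.532

Path (a) isobaric: W = P₁(V₂ − V₁) → W_a/(P₁V₁) = -0.7603.
Path (b) isothermal: W = P₁V₁ ln(V₂/V₁) → W_b/(P₁V₁) = -1.429.
W_a / W_b = -0.7603 / -1.429 = 0.5322.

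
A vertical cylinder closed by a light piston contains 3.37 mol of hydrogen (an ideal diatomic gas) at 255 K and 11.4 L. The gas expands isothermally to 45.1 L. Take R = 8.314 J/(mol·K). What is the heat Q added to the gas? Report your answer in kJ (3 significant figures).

Isothermal ⇒ ΔU = 0, so Q = W = nRT ln(V₂/V₁).
Q = (3.37)(8.314)(255) ln(45.1/11.4) = 7145 × 1.375 = 9826 J.

Q ≈ 9.83 kJ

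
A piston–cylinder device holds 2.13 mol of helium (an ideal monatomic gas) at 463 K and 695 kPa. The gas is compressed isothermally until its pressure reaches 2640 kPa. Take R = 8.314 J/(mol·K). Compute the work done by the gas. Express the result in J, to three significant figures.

Isothermal process: W = nRT ln(V₂/V₁) = nRT ln(P₁/P₂).
W = (2.13)(8.314)(463) × ln(695/2640)
  = 8199 × ln(0.2633) = 8199 × -1.335
W_by_gas = -10943 J.

W ≈ -10900 J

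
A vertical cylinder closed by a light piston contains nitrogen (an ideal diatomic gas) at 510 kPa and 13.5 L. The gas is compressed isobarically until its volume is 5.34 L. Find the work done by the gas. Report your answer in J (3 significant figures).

Isobaric: W = P ΔV.
W = (510 kPa)(5.34 − 13.5 L) = (510)(-8.16) = -4162 J.

W ≈ -4160 J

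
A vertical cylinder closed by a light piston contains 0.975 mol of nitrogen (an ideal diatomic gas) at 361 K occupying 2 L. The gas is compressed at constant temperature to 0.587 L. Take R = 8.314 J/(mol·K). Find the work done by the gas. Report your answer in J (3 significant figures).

Isothermal: W = nRT ln(V₂/V₁).
W = (0.975)(8.314)(361) × ln(0.587/2)
  = 2926 × -1.226
W_by_gas = -3587 J.

W ≈ -3590 J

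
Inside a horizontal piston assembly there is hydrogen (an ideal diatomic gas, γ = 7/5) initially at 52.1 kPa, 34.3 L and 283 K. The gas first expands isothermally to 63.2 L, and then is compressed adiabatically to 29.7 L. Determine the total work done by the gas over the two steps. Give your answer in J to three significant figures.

W_total ≈ -483 J

Step 1 (isothermal): W = P₁V₁ ln(V₂/V₁) = (1787) ln(63.2/34.3) = 1092 J.
After step 1: P = 28.28 kPa, V = 63.2 L, T = 283 K.
Step 2 (adiabatic): W = (P₁V₁ − P₂V₂)/(γ−1) = (1787 − 2417)/0.4 = -1575 J.
W_total = 1092 − 1575 = -483.3 J.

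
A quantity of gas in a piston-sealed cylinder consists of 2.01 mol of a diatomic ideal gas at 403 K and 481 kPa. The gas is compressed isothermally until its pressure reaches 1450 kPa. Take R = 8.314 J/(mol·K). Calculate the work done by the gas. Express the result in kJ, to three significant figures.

W ≈ -7.43 kJ

Isothermal process: W = nRT ln(V₂/V₁) = nRT ln(P₁/P₂).
W = (2.01)(8.314)(403) × ln(481/1450)
  = 6735 × ln(0.3317) = 6735 × -1.103
W_by_gas = -7431 J.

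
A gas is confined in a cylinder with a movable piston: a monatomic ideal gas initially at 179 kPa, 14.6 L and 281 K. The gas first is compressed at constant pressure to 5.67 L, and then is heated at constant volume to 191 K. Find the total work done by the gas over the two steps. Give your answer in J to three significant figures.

W_total ≈ -1600 J

Step 1 (isobaric): W = PΔV = (179 kPa)(5.67 − 14.6 L) = -1598 J.
Step 2 (isochoric): W = 0 (constant volume).
W_total = -1598 + 0 = -1598 J.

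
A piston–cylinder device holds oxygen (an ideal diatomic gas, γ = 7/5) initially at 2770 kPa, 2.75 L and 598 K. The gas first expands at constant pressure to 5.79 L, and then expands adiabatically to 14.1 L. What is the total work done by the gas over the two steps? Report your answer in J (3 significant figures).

W_total ≈ 20400 J

Step 1 (isobaric): W = PΔV = (2770 kPa)(5.79 − 2.75 L) = 8421 J.
After step 1: P = 2770 kPa, V = 5.79 L, T = 1259 K.
Step 2 (adiabatic): W = (P₁V₁ − P₂V₂)/(γ−1) = (16038 − 11234)/0.4 = 12010 J.
W_total = 8421 + 12010 = 20431 J.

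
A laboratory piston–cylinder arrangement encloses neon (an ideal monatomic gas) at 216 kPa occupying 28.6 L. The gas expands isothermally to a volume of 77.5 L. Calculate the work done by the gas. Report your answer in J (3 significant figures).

Isothermal: W = nRT ln(V₂/V₁) = P₁V₁ ln(V₂/V₁).
P₁V₁ = (216 kPa)(28.6 L) = 6178 J.
W = 6178 × ln(77.5/28.6) = 6178 × 0.9969
W_by_gas = 6158 J.

W ≈ 6160 J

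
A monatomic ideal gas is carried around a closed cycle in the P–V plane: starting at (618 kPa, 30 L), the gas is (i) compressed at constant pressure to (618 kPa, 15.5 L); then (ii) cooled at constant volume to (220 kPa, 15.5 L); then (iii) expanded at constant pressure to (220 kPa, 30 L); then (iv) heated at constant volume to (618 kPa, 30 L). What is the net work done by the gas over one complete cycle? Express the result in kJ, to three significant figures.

W_net ≈ -5.77 kJ

Constant-volume legs do no work.
W(i) = (618)(15.5 − 30) = -8961 J; W(iii) = (220)(30 − 15.5) = 3190 J.
W_net = -8961 + 3190 = -5771 J (the counter-clockwise enclosed area).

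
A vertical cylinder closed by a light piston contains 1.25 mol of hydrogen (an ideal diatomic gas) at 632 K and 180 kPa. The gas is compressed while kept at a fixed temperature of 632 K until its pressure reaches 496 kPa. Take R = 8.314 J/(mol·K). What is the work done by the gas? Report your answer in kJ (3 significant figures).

Isothermal process: W = nRT ln(V₂/V₁) = nRT ln(P₁/P₂).
W = (1.25)(8.314)(632) × ln(180/496)
  = 6568 × ln(0.3629) = 6568 × -1.014
W_by_gas = -6658 J.

W ≈ -6.66 kJ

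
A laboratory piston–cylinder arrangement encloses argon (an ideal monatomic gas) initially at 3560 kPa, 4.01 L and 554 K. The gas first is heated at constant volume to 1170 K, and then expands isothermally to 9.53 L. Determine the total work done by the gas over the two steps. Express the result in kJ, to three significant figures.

W_total ≈ 26.1 kJ

Step 1 (isochoric): W = 0 (constant volume).
After step 1: P = 7518 kPa (V unchanged).
Step 2 (isothermal): W = P₁V₁ ln(V₂/V₁) = (30149) ln(9.53/4.01) = 26098 J.
W_total = 0 + 26098 = 26098 J.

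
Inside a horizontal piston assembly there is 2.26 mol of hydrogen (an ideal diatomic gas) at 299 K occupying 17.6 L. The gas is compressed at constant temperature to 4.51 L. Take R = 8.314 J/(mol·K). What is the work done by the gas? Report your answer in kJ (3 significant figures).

Isothermal: W = nRT ln(V₂/V₁).
W = (2.26)(8.314)(299) × ln(4.51/17.6)
  = 5618 × -1.362
W_by_gas = -7650 J.

W ≈ -7.65 kJ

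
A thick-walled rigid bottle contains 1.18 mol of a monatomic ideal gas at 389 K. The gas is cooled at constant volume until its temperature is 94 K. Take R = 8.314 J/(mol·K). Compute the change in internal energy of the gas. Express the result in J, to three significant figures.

ΔU ≈ -4340 J

Constant volume ⇒ W = 0, so Q = ΔU = nCᵥΔT with Cᵥ = 3R/2 = 12.47 J/(mol·K).
ΔU = (1.18)(12.47)(94 − 389) = -4341 J.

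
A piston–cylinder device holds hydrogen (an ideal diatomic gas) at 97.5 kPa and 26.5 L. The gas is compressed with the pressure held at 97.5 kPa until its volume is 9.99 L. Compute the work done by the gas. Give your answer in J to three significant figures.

W ≈ -1610 J

Isobaric: W = P ΔV.
W = (97.5 kPa)(9.99 − 26.5 L) = (97.5)(-16.51) = -1610 J.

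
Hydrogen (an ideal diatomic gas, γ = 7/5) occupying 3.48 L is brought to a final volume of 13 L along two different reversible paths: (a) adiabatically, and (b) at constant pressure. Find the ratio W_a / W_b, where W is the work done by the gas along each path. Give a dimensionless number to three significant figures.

W_a / W_b ≈ 0.374

Path (a) adiabatic: W = P₁V₁(1 − (V₁/V₂)^(γ−1))/(γ−1) → W_a/(P₁V₁) = 1.024.
Path (b) isobaric: W = P₁(V₂ − V₁) → W_b/(P₁V₁) = 2.736.
W_a / W_b = 1.024 / 2.736 = 0.3744.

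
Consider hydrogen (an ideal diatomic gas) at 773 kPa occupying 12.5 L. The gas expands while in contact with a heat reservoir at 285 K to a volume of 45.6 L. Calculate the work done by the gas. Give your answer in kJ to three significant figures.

W ≈ 12.5 kJ

Isothermal: W = nRT ln(V₂/V₁) = P₁V₁ ln(V₂/V₁).
P₁V₁ = (773 kPa)(12.5 L) = 9662 J.
W = 9662 × ln(45.6/12.5) = 9662 × 1.294
W_by_gas = 12505 J.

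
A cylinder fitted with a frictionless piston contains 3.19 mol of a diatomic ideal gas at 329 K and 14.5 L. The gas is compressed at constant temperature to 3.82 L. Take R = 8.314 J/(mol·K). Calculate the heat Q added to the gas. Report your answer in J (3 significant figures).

Q ≈ -11600 J

Isothermal ⇒ ΔU = 0, so Q = W = nRT ln(V₂/V₁).
Q = (3.19)(8.314)(329) ln(3.82/14.5) = 8726 × -1.334 = -11639 J.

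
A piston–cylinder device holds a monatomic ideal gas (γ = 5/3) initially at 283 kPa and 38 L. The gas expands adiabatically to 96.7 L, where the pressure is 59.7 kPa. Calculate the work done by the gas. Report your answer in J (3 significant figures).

W ≈ 7470 J

Adiabatic: W = (P₁V₁ − P₂V₂)/(γ − 1) with γ = 5/3.
P₁V₁ = 10754 J, P₂V₂ = 5773 J.
W = (10754 − 5773) / 0.6667 = 7472 J.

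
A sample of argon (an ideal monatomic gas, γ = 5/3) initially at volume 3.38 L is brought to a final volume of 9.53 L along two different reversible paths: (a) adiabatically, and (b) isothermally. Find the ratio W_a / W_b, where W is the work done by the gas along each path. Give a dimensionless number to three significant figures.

W_a / W_b ≈ 0.722

Path (a) adiabatic: W = P₁V₁(1 − (V₁/V₂)^(γ−1))/(γ−1) → W_a/(P₁V₁) = 0.7484.
Path (b) isothermal: W = P₁V₁ ln(V₂/V₁) → W_b/(P₁V₁) = 1.037.
W_a / W_b = 0.7484 / 1.037 = 0.722.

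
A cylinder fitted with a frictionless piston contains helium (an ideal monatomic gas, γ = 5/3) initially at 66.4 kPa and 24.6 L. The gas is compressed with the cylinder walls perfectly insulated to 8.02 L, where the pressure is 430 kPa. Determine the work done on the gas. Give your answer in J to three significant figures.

W ≈ 2720 J

Adiabatic: W = (P₁V₁ − P₂V₂)/(γ − 1) with γ = 5/3.
P₁V₁ = 1633 J, P₂V₂ = 3449 J.
W = (1633 − 3449) / 0.6667 = -2723 J.
Work on gas = −W_by = 2723 J.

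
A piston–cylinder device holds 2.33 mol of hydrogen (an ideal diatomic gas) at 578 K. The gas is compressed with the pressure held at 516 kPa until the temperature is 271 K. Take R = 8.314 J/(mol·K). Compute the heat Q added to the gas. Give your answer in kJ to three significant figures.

Isobaric: W = nRΔT = (2.33)(8.314)(-307) = -5947 J.
ΔU = nCᵥΔT with Cᵥ = 5R/2: ΔU = (2.33)(20.79)(-307) = -14868 J.
Q = ΔU + W = -14868 − 5947 = -20815 J.

Q ≈ -20.8 kJ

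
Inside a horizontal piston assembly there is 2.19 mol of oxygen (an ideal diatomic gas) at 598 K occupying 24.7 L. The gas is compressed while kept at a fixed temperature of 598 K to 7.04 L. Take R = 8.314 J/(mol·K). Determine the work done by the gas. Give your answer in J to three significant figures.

Isothermal: W = nRT ln(V₂/V₁).
W = (2.19)(8.314)(598) × ln(7.04/24.7)
  = 10888 × -1.255
W_by_gas = -13667 J.

W ≈ -13700 J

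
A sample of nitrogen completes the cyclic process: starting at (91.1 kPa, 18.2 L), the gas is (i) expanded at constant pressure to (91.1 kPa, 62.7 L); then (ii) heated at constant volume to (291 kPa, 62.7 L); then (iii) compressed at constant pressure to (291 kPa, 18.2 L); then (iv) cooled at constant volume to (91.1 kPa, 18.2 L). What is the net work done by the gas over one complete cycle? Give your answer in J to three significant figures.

W_net ≈ -8900 J

Constant-volume legs do no work.
W(i) = (91.1)(62.7 − 18.2) = 4054 J; W(iii) = (291)(18.2 − 62.7) = -12950 J.
W_net = 4054 − 12950 = -8896 J (the counter-clockwise enclosed area).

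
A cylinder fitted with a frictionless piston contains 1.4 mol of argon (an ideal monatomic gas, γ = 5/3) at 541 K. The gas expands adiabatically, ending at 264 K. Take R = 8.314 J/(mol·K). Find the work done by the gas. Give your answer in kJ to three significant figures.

Adiabatic ⇒ Q = 0, so W_by = −ΔU = nCᵥ(T₁ − T₂).
Cᵥ = 3R/2 = 12.47 J/(mol·K).
W = (1.4)(12.47)(541 − 264) = 4836 J.

W ≈ 4.84 kJ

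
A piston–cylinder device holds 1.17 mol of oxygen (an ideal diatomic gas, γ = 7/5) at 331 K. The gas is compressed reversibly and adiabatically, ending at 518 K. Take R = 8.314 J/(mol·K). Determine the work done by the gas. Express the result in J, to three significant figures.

Adiabatic ⇒ Q = 0, so W_by = −ΔU = nCᵥ(T₁ − T₂).
Cᵥ = 5R/2 = 20.79 J/(mol·K).
W = (1.17)(20.79)(331 − 518) = -4548 J.

W ≈ -4550 J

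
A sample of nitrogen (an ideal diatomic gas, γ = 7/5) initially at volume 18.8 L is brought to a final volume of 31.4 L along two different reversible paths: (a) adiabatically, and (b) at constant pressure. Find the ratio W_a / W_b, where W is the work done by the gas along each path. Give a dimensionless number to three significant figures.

W_a / W_b ≈ 0.692

Path (a) adiabatic: W = P₁V₁(1 − (V₁/V₂)^(γ−1))/(γ−1) → W_a/(P₁V₁) = 0.4637.
Path (b) isobaric: W = P₁(V₂ − V₁) → W_b/(P₁V₁) = 0.6702.
W_a / W_b = 0.4637 / 0.6702 = 0.6919.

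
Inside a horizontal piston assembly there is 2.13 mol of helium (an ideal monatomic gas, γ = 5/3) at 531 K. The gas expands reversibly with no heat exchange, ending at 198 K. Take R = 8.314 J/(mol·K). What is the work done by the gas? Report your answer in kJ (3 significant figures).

W ≈ 8.85 kJ

Adiabatic ⇒ Q = 0, so W_by = −ΔU = nCᵥ(T₁ − T₂).
Cᵥ = 3R/2 = 12.47 J/(mol·K).
W = (2.13)(12.47)(531 − 198) = 8846 J.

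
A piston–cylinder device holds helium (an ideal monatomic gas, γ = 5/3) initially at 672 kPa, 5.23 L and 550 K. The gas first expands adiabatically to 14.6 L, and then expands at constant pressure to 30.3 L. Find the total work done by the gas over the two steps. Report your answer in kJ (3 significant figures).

Step 1 (adiabatic): W = (P₁V₁ − P₂V₂)/(γ−1) = (3515 − 1773)/0.667 = 2613 J.
After step 1: P = 121.4 kPa, V = 14.6 L, T = 277.4 K.
Step 2 (isobaric): W = PΔV = (121.4 kPa)(30.3 − 14.6 L) = 1906 J.
W_total = 2613 + 1906 = 4519 J.

W_total ≈ 4.52 kJ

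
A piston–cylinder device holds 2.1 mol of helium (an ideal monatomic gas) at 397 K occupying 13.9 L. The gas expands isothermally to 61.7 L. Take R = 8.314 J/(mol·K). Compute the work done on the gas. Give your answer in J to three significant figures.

Isothermal: W = nRT ln(V₂/V₁).
W = (2.1)(8.314)(397) × ln(61.7/13.9)
  = 6931 × 1.49
W_by_gas = 10330 J; work on gas = −W_by = -10330 J.

W ≈ -10300 J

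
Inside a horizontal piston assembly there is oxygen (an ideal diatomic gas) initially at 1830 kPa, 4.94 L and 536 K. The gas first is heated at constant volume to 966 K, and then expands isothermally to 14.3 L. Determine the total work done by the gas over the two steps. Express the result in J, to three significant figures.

W_total ≈ 17300 J

Step 1 (isochoric): W = 0 (constant volume).
After step 1: P = 3298 kPa (V unchanged).
Step 2 (isothermal): W = P₁V₁ ln(V₂/V₁) = (16293) ln(14.3/4.94) = 17317 J.
W_total = 0 + 17317 = 17317 J.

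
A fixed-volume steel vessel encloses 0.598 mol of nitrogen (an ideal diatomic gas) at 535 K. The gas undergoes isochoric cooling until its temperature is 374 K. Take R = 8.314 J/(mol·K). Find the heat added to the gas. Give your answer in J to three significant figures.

Q ≈ -2000 J

Constant volume ⇒ W = 0, so Q = ΔU = nCᵥΔT with Cᵥ = 5R/2 = 20.79 J/(mol·K).
ΔU = (0.598)(20.79)(374 − 535) = -2001 J.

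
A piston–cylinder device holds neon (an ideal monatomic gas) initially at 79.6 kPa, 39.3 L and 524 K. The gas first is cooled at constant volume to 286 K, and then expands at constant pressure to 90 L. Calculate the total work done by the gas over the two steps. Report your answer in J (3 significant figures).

Step 1 (isochoric): W = 0 (constant volume).
After step 1: P = 43.45 kPa (V unchanged).
Step 2 (isobaric): W = PΔV = (43.45 kPa)(90 − 39.3 L) = 2203 J.
W_total = 0 + 2203 = 2203 J.

W_total ≈ 2200 J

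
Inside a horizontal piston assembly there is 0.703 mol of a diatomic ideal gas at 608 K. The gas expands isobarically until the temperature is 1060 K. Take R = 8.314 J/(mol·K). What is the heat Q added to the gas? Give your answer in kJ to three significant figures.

Isobaric: W = nRΔT = (0.703)(8.314)(452) = 2642 J.
ΔU = nCᵥΔT with Cᵥ = 5R/2: ΔU = (0.703)(20.79)(452) = 6605 J.
Q = ΔU + W = 6605 + 2642 = 9246 J.

Q ≈ 9.25 kJ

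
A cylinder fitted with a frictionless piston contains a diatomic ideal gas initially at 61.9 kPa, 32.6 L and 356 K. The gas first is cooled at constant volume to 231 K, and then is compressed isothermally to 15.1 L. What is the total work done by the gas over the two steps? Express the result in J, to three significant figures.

W_total ≈ -1010 J

Step 1 (isochoric): W = 0 (constant volume).
After step 1: P = 40.17 kPa (V unchanged).
Step 2 (isothermal): W = P₁V₁ ln(V₂/V₁) = (1309) ln(15.1/32.6) = -1008 J.
W_total = 0 − 1008 = -1008 J.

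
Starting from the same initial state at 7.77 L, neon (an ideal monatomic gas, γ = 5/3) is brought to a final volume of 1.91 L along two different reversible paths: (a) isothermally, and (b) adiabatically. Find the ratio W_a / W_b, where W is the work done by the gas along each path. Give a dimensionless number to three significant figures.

W_a / W_b ≈ 0.604

Path (a) isothermal: W = P₁V₁ ln(V₂/V₁) → W_a/(P₁V₁) = -1.403.
Path (b) adiabatic: W = P₁V₁(1 − (V₁/V₂)^(γ−1))/(γ−1) → W_b/(P₁V₁) = -2.323.
W_a / W_b = -1.403 / -2.323 = 0.6042.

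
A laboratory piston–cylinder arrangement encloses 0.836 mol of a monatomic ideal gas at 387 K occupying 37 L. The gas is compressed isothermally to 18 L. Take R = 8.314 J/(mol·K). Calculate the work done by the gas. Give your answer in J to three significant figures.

W ≈ -1940 J

Isothermal: W = nRT ln(V₂/V₁).
W = (0.836)(8.314)(387) × ln(18/37)
  = 2690 × -0.7205
W_by_gas = -1938 J.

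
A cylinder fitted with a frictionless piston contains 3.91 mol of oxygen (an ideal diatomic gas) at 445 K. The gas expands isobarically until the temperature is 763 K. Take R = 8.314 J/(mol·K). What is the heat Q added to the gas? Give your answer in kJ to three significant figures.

Isobaric: W = nRΔT = (3.91)(8.314)(318) = 10337 J.
ΔU = nCᵥΔT with Cᵥ = 5R/2: ΔU = (3.91)(20.79)(318) = 25844 J.
Q = ΔU + W = 25844 + 10337 = 36181 J.

Q ≈ 36.2 kJ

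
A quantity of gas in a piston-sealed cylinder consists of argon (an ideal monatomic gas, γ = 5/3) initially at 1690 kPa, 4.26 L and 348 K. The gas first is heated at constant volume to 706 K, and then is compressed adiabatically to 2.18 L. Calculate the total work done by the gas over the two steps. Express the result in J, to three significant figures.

W_total ≈ -12300 J

Step 1 (isochoric): W = 0 (constant volume).
After step 1: P = 3429 kPa (V unchanged).
Step 2 (adiabatic): W = (P₁V₁ − P₂V₂)/(γ−1) = (14606 − 22829)/0.667 = -12335 J.
W_total = 0 − 12335 = -12335 J.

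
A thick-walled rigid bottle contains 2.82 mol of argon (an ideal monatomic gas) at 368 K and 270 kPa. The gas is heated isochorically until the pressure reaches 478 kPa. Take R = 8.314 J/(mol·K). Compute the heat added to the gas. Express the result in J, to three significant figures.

Q ≈ 9970 J

Constant volume ⇒ W = 0, so Q = ΔU = nCᵥΔT with Cᵥ = 3R/2 = 12.47 J/(mol·K).
At constant V, T₂/T₁ = P₂/P₁ ⇒ ΔT = T₁(P₂/P₁ − 1) = 368·(478/270 − 1) = 283.5 K.
ΔU = (2.82)(12.47)(283.5) = 9970 J.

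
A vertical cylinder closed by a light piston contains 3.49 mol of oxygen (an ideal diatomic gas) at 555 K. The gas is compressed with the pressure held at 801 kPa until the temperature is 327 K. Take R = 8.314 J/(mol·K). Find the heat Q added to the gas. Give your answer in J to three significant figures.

Isobaric: W = nRΔT = (3.49)(8.314)(-228) = -6616 J.
ΔU = nCᵥΔT with Cᵥ = 5R/2: ΔU = (3.49)(20.79)(-228) = -16539 J.
Q = ΔU + W = -16539 − 6616 = -23155 J.

Q ≈ -23200 J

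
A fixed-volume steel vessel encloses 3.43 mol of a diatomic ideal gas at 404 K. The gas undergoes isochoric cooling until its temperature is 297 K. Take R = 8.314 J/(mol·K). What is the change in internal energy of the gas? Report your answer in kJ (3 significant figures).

Constant volume ⇒ W = 0, so Q = ΔU = nCᵥΔT with Cᵥ = 5R/2 = 20.79 J/(mol·K).
ΔU = (3.43)(20.79)(297 − 404) = -7628 J.

ΔU ≈ -7.63 kJ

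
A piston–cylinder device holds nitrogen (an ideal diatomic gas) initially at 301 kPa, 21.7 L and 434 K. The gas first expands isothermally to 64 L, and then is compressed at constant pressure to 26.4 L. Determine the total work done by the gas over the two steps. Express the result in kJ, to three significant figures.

W_total ≈ 3.23 kJ

Step 1 (isothermal): W = P₁V₁ ln(V₂/V₁) = (6532) ln(64/21.7) = 7064 J.
After step 1: P = 102.1 kPa, V = 64 L, T = 434 K.
Step 2 (isobaric): W = PΔV = (102.1 kPa)(26.4 − 64 L) = -3837 J.
W_total = 7064 − 3837 = 3227 J.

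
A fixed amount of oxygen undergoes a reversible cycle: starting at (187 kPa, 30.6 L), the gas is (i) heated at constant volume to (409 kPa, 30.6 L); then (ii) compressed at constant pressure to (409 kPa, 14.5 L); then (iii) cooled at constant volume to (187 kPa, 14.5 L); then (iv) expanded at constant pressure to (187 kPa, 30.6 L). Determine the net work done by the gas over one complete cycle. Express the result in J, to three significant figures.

Constant-volume legs do no work.
W(ii) = (409)(14.5 − 30.6) = -6585 J; W(iv) = (187)(30.6 − 14.5) = 3011 J.
W_net = -6585 + 3011 = -3574 J (the counter-clockwise enclosed area).

W_net ≈ -3570 J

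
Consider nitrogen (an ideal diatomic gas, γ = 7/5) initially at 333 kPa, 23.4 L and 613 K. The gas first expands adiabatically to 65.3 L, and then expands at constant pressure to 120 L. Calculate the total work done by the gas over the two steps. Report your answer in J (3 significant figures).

Step 1 (adiabatic): W = (P₁V₁ − P₂V₂)/(γ−1) = (7792 − 5169)/0.4 = 6559 J.
After step 1: P = 79.15 kPa, V = 65.3 L, T = 406.6 K.
Step 2 (isobaric): W = PΔV = (79.15 kPa)(120 − 65.3 L) = 4330 J.
W_total = 6559 + 4330 = 10888 J.

W_total ≈ 10900 J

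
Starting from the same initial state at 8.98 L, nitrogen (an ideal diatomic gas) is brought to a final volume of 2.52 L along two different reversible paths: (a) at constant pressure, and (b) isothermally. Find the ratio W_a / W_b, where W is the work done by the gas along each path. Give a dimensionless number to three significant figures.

W_a / W_b ≈ 0.566

Path (a) isobaric: W = P₁(V₂ − V₁) → W_a/(P₁V₁) = -0.7194.
Path (b) isothermal: W = P₁V₁ ln(V₂/V₁) → W_b/(P₁V₁) = -1.271.
W_a / W_b = -0.7194 / -1.271 = 0.5661.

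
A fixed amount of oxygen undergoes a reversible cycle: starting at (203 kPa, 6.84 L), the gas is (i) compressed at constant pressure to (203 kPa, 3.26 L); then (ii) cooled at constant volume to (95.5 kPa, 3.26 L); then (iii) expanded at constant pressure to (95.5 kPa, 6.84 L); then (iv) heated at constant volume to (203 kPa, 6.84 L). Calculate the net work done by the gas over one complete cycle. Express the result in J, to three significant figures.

Constant-volume legs do no work.
W(i) = (203)(3.26 − 6.84) = -726.7 J; W(iii) = (95.5)(6.84 − 3.26) = 341.9 J.
W_net = -726.7 + 341.9 = -384.9 J (the counter-clockwise enclosed area).

W_net ≈ -385 J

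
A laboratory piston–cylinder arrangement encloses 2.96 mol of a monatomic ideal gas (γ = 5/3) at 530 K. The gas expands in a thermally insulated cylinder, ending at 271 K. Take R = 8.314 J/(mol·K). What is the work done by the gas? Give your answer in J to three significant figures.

Adiabatic ⇒ Q = 0, so W_by = −ΔU = nCᵥ(T₁ − T₂).
Cᵥ = 3R/2 = 12.47 J/(mol·K).
W = (2.96)(12.47)(530 − 271) = 9561 J.

W ≈ 9560 J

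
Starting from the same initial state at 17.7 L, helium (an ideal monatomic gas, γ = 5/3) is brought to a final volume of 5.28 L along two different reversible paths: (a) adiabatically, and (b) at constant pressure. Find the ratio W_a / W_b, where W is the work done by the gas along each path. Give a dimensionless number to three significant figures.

Path (a) adiabatic: W = P₁V₁(1 − (V₁/V₂)^(γ−1))/(γ−1) → W_a/(P₁V₁) = -1.86.
Path (b) isobaric: W = P₁(V₂ − V₁) → W_b/(P₁V₁) = -0.7017.
W_a / W_b = -1.86 / -0.7017 = 2.65.

W_a / W_b ≈ 2.65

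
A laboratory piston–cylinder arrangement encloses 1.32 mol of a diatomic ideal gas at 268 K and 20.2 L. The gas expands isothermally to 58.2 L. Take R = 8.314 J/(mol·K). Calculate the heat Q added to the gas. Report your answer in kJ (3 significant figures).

Q ≈ 3.11 kJ

Isothermal ⇒ ΔU = 0, so Q = W = nRT ln(V₂/V₁).
Q = (1.32)(8.314)(268) ln(58.2/20.2) = 2941 × 1.058 = 3112 J.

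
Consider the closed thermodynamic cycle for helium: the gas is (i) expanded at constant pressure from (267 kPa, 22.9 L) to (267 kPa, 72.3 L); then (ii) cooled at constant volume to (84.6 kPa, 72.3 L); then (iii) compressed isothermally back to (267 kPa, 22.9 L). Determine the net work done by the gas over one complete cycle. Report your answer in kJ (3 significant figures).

Leg (i): W = PΔV = (267)(72.3 − 22.9) = 13190 J.
Leg (ii): W = 0.
Leg (iii): W = PᵢVᵢ ln(V_f/Vᵢ) = (6117) ln(22.9/72.3) = -7032 J.
W_net = 13190 − 7032 = 6158 J.

W_net ≈ 6.16 kJ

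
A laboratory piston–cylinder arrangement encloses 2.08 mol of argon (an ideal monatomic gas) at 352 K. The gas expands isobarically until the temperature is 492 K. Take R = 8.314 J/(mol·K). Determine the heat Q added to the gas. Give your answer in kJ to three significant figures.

Isobaric: W = nRΔT = (2.08)(8.314)(140) = 2421 J.
ΔU = nCᵥΔT with Cᵥ = 3R/2: ΔU = (2.08)(12.47)(140) = 3632 J.
Q = ΔU + W = 3632 + 2421 = 6053 J.

Q ≈ 6.05 kJ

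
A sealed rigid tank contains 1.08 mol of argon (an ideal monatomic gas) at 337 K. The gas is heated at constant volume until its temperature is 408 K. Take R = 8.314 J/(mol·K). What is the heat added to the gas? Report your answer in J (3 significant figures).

Q ≈ 956 J

Constant volume ⇒ W = 0, so Q = ΔU = nCᵥΔT with Cᵥ = 3R/2 = 12.47 J/(mol·K).
ΔU = (1.08)(12.47)(408 − 337) = 956.3 J.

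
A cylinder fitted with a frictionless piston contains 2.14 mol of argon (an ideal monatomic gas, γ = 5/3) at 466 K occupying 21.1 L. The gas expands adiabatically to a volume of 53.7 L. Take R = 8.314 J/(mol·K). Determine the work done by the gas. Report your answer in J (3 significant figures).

Adiabatic: TV^(γ−1) = const with γ = 5/3.
T₂ = T₁ (V₁/V₂)^(γ−1) = 466 × (21.1/53.7)^0.667 = 466 × 0.5365 = 250 K.
W_by = nCᵥ(T₁ − T₂) = (2.14)(12.47)(466 − 250) = 5765 J.

W ≈ 5760 J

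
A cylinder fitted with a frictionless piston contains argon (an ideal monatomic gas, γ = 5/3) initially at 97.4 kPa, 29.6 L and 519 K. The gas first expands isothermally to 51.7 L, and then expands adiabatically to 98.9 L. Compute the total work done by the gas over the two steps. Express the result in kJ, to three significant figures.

W_total ≈ 3.13 kJ

Step 1 (isothermal): W = P₁V₁ ln(V₂/V₁) = (2883) ln(51.7/29.6) = 1608 J.
After step 1: P = 55.76 kPa, V = 51.7 L, T = 519 K.
Step 2 (adiabatic): W = (P₁V₁ − P₂V₂)/(γ−1) = (2883 − 1871)/0.667 = 1518 J.
W_total = 1608 + 1518 = 3126 J.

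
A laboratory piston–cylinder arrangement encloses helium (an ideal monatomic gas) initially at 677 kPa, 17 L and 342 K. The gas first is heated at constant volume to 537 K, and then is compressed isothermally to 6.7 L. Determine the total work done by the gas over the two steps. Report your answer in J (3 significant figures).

Step 1 (isochoric): W = 0 (constant volume).
After step 1: P = 1063 kPa (V unchanged).
Step 2 (isothermal): W = P₁V₁ ln(V₂/V₁) = (18071) ln(6.7/17) = -16826 J.
W_total = 0 − 16826 = -16826 J.

W_total ≈ -16800 J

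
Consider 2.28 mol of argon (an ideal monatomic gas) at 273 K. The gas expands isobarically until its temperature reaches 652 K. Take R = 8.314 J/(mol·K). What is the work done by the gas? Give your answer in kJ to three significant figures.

W ≈ 7.18 kJ

Isobaric: W = P ΔV = nR ΔT.
W = (2.28)(8.314)(652 − 273) = 7184 J.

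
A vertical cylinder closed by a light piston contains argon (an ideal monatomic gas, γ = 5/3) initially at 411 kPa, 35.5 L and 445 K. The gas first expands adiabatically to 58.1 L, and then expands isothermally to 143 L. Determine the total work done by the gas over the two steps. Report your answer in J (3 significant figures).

W_total ≈ 15600 J

Step 1 (adiabatic): W = (P₁V₁ − P₂V₂)/(γ−1) = (14590 − 10506)/0.667 = 6127 J.
After step 1: P = 180.8 kPa, V = 58.1 L, T = 320.4 K.
Step 2 (isothermal): W = P₁V₁ ln(V₂/V₁) = (10506) ln(143/58.1) = 9463 J.
W_total = 6127 + 9463 = 15589 J.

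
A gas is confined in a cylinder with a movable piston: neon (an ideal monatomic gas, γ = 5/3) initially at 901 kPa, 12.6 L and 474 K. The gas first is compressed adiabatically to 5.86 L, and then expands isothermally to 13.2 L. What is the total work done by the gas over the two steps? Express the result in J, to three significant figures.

W_total ≈ 4020 J

Step 1 (adiabatic): W = (P₁V₁ − P₂V₂)/(γ−1) = (11353 − 18912)/0.667 = -11340 J.
After step 1: P = 3227 kPa, V = 5.86 L, T = 789.6 K.
Step 2 (isothermal): W = P₁V₁ ln(V₂/V₁) = (18912) ln(13.2/5.86) = 15358 J.
W_total = -11340 + 15358 = 4019 J.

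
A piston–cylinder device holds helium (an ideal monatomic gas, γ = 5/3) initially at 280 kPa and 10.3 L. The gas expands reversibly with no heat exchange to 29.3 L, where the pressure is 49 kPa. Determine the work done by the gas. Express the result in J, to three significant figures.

Adiabatic: W = (P₁V₁ − P₂V₂)/(γ − 1) with γ = 5/3.
P₁V₁ = 2884 J, P₂V₂ = 1436 J.
W = (2884 − 1436) / 0.6667 = 2172 J.

W ≈ 2170 J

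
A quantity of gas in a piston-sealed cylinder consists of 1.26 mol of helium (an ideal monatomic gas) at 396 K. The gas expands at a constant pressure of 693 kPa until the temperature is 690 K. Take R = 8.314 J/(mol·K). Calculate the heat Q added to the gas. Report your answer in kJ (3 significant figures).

Q ≈ 7.70 kJ

Isobaric: W = nRΔT = (1.26)(8.314)(294) = 3080 J.
ΔU = nCᵥΔT with Cᵥ = 3R/2: ΔU = (1.26)(12.47)(294) = 4620 J.
Q = ΔU + W = 4620 + 3080 = 7700 J.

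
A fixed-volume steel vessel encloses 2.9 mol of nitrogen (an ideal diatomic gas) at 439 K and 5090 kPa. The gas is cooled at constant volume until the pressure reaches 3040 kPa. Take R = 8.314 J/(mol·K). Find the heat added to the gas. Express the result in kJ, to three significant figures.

Constant volume ⇒ W = 0, so Q = ΔU = nCᵥΔT with Cᵥ = 5R/2 = 20.79 J/(mol·K).
At constant V, T₂/T₁ = P₂/P₁ ⇒ ΔT = T₁(P₂/P₁ − 1) = 439·(3040/5090 − 1) = -176.8 K.
ΔU = (2.9)(20.79)(-176.8) = -10657 J.

Q ≈ -10.7 kJ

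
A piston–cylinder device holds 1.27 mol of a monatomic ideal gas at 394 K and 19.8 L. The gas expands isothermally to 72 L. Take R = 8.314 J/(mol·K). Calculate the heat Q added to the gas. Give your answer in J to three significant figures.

Q ≈ 5370 J

Isothermal ⇒ ΔU = 0, so Q = W = nRT ln(V₂/V₁).
Q = (1.27)(8.314)(394) ln(72/19.8) = 4160 × 1.291 = 5371 J.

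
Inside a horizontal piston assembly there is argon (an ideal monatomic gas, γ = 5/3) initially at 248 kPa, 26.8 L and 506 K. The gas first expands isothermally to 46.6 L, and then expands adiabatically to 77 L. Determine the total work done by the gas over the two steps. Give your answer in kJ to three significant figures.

W_total ≈ 6.51 kJ

Step 1 (isothermal): W = P₁V₁ ln(V₂/V₁) = (6646) ln(46.6/26.8) = 3677 J.
After step 1: P = 142.6 kPa, V = 46.6 L, T = 506 K.
Step 2 (adiabatic): W = (P₁V₁ − P₂V₂)/(γ−1) = (6646 − 4755)/0.667 = 2837 J.
W_total = 3677 + 2837 = 6513 J.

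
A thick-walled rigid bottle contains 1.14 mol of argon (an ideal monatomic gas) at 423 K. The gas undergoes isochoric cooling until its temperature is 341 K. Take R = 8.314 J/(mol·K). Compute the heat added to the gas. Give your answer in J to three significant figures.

Constant volume ⇒ W = 0, so Q = ΔU = nCᵥΔT with Cᵥ = 3R/2 = 12.47 J/(mol·K).
ΔU = (1.14)(12.47)(341 − 423) = -1166 J.

Q ≈ -1170 J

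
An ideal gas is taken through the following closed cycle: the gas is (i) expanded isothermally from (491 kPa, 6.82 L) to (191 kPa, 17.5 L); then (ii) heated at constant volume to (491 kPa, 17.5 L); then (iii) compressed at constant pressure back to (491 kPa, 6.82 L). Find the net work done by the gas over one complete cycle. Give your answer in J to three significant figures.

W_net ≈ -2090 J

Leg (i): W = PᵢVᵢ ln(V_f/Vᵢ) = (3349) ln(17.5/6.82) = 3156 J.
Leg (ii): W = 0.
Leg (iii): W = PΔV = (491)(6.82 − 17.5) = -5244 J.
W_net = 3156 − 5244 = -2088 J.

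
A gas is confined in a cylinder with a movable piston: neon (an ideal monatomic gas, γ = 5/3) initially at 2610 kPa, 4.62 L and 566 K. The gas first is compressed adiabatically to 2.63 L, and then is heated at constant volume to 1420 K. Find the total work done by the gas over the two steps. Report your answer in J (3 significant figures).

W_total ≈ -8250 J

Step 1 (adiabatic): W = (P₁V₁ − P₂V₂)/(γ−1) = (12058 − 17555)/0.667 = -8246 J.
Step 2 (isochoric): W = 0 (constant volume).
W_total = -8246 + 0 = -8246 J.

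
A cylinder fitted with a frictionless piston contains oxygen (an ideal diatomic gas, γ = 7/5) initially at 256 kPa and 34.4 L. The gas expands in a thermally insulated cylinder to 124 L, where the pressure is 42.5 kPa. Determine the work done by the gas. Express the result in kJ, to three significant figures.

W ≈ 8.84 kJ

Adiabatic: W = (P₁V₁ − P₂V₂)/(γ − 1) with γ = 7/5.
P₁V₁ = 8806 J, P₂V₂ = 5270 J.
W = (8806 − 5270) / 0.4 = 8841 J.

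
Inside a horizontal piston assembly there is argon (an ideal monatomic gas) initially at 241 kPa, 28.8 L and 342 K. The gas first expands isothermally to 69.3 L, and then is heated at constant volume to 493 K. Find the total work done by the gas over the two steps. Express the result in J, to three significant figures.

W_total ≈ 6090 J

Step 1 (isothermal): W = P₁V₁ ln(V₂/V₁) = (6941) ln(69.3/28.8) = 6095 J.
Step 2 (isochoric): W = 0 (constant volume).
W_total = 6095 + 0 = 6095 J.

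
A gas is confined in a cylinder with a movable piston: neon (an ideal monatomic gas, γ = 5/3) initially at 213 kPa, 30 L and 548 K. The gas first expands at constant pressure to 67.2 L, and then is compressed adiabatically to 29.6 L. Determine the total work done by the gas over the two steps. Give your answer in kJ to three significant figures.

W_total ≈ -7.69 kJ

Step 1 (isobaric): W = PΔV = (213 kPa)(67.2 − 30 L) = 7924 J.
After step 1: P = 213 kPa, V = 67.2 L, T = 1228 K.
Step 2 (adiabatic): W = (P₁V₁ − P₂V₂)/(γ−1) = (14314 − 24725)/0.667 = -15617 J.
W_total = 7924 − 15617 = -7693 J.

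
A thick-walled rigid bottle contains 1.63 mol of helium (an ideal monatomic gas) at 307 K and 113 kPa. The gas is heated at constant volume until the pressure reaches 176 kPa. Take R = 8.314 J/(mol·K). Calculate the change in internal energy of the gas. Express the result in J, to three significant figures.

Constant volume ⇒ W = 0, so Q = ΔU = nCᵥΔT with Cᵥ = 3R/2 = 12.47 J/(mol·K).
At constant V, T₂/T₁ = P₂/P₁ ⇒ ΔT = T₁(P₂/P₁ − 1) = 307·(176/113 − 1) = 171.2 K.
ΔU = (1.63)(12.47)(171.2) = 3479 J.

ΔU ≈ 3480 J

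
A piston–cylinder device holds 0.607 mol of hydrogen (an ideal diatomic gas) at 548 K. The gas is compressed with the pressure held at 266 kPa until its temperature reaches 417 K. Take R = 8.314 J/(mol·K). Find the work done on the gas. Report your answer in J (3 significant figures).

Isobaric: W = P ΔV = nR ΔT.
W = (0.607)(8.314)(417 − 548) = -661.1 J.
Work on gas = −W_by = 661.1 J.

W ≈ 661 J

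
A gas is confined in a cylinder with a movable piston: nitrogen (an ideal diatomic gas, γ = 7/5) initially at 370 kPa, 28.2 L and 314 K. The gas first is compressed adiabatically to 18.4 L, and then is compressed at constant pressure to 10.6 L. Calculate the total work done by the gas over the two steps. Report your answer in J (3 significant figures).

W_total ≈ -10100 J

Step 1 (adiabatic): W = (P₁V₁ − P₂V₂)/(γ−1) = (10434 − 12377)/0.4 = -4858 J.
After step 1: P = 672.7 kPa, V = 18.4 L, T = 372.5 K.
Step 2 (isobaric): W = PΔV = (672.7 kPa)(10.6 − 18.4 L) = -5247 J.
W_total = -4858 − 5247 = -10105 J.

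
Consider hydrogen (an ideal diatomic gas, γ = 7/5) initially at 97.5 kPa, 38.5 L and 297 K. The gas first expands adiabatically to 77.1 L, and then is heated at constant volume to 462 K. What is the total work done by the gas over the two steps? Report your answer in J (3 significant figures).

W_total ≈ 2280 J

Step 1 (adiabatic): W = (P₁V₁ − P₂V₂)/(γ−1) = (3754 − 2843)/0.4 = 2276 J.
Step 2 (isochoric): W = 0 (constant volume).
W_total = 2276 + 0 = 2276 J.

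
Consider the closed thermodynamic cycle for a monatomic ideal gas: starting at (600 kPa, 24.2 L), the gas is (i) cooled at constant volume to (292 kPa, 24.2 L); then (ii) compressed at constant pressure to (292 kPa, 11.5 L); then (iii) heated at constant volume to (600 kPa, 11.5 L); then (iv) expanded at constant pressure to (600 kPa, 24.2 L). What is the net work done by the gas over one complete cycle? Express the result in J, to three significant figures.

W_net ≈ 3910 J

Constant-volume legs do no work.
W(ii) = (292)(11.5 − 24.2) = -3708 J; W(iv) = (600)(24.2 − 11.5) = 7620 J.
W_net = -3708 + 7620 = 3912 J (the clockwise enclosed area).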